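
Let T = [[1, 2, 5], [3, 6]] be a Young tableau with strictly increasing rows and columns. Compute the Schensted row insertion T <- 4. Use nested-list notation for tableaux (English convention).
In row 1, 4 replaces 5 (the leftmost entry greater than 4); 5 is bumped to row 2. In row 2, 5 replaces 6 (the leftmost entry greater than 5); 6 is bumped to row 3. 6 starts a new row 3. The new tableau is [[1, 2, 4], [3, 5], [6]].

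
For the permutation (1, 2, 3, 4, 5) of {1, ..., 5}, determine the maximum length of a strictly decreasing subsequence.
1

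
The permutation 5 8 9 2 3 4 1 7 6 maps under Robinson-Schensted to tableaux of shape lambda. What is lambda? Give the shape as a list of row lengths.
Row-insert each entry into an empty tableau.

After inserting 5: P = [[5]].
After inserting 8: P = [[5, 8]].
After inserting 9: P = [[5, 8, 9]].
After inserting 2: P = [[2, 8, 9], [5]].
After inserting 3: P = [[2, 3, 9], [5, 8]].
After inserting 4: P = [[2, 3, 4], [5, 8, 9]].
After inserting 1: P = [[1, 3, 4], [2, 8, 9], [5]].
After inserting 7: P = [[1, 3, 4, 7], [2, 8, 9], [5]].
After inserting 6: P = [[1, 3, 4, 6], [2, 7, 9], [5, 8]].

The final insertion tableau P = [[1, 3, 4, 6], [2, 7, 9], [5, 8]] has shape [4, 3, 2].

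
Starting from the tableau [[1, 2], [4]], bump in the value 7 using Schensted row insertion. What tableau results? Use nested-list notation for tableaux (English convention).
7 is larger than every entry of row 1, so it is appended to row 1. The new tableau is [[1, 2, 7], [4]].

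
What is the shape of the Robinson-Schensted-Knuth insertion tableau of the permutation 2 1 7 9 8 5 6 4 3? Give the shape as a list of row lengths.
[3, 3, 1, 1, 1]

Row-insert each entry into an empty tableau.

After inserting 2: P = [[2]].
After inserting 1: P = [[1], [2]].
After inserting 7: P = [[1, 7], [2]].
After inserting 9: P = [[1, 7, 9], [2]].
After inserting 8: P = [[1, 7, 8], [2, 9]].
After inserting 5: P = [[1, 5, 8], [2, 7], [9]].
After inserting 6: P = [[1, 5, 6], [2, 7, 8], [9]].
After inserting 4: P = [[1, 4, 6], [2, 5, 8], [7], [9]].
After inserting 3: P = [[1, 3, 6], [2, 4, 8], [5], [7], [9]].

The final insertion tableau P = [[1, 3, 6], [2, 4, 8], [5], [7], [9]] has shape [3, 3, 1, 1, 1].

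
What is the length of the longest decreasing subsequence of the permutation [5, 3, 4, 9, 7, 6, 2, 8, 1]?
5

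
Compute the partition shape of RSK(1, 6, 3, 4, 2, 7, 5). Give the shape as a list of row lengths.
[4, 2, 1]

Row-insert each entry into an empty tableau.

After inserting 1: P = [[1]].
After inserting 6: P = [[1, 6]].
After inserting 3: P = [[1, 3], [6]].
After inserting 4: P = [[1, 3, 4], [6]].
After inserting 2: P = [[1, 2, 4], [3], [6]].
After inserting 7: P = [[1, 2, 4, 7], [3], [6]].
After inserting 5: P = [[1, 2, 4, 5], [3, 7], [6]].

The final insertion tableau P = [[1, 2, 4, 5], [3, 7], [6]] has shape [4, 2, 1].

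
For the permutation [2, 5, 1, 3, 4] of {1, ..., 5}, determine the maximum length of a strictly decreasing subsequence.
2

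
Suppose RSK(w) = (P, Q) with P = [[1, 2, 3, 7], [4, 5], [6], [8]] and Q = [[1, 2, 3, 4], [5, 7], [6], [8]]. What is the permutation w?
Reverse RSK: for i = n, n-1, ..., 1, locate i in Q, remove the corresponding corner cell from P, and reverse-bump its entry up through P; the value ejected from row 1 is w(i).

So w = 1 4 6 8 7 2 5 3.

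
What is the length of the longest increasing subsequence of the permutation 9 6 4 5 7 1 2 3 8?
4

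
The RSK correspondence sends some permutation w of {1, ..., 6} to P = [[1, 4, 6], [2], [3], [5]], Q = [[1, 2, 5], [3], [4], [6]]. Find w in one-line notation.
3 5 4 2 6 1

Reverse the RSK construction: for i from n down to 1, find the cell of Q containing i, remove the entry at that cell from P, and reverse-bump it up through P; the value ejected from row 1 is w(i).

Step i=6: Q has 6 at row 4, column 1; remove 5 from row 4 of P and reverse-bump: 5 enters row 3 and ejects 3; 3 enters row 2 and ejects 2; 2 enters row 1 and ejects 1. So w(6) = 1. P is now [[2, 4, 6], [3], [5]].
Step i=5: Q has 5 at row 1, column 3; remove that cell from P, ejecting 6. So w(5) = 6. P is now [[2, 4], [3], [5]].
Step i=4: Q has 4 at row 3, column 1; remove 5 from row 3 of P and reverse-bump: 5 enters row 2 and ejects 3; 3 enters row 1 and ejects 2. So w(4) = 2. P is now [[3, 4], [5]].
Step i=3: Q has 3 at row 2, column 1; remove 5 from row 2 of P and reverse-bump: 5 enters row 1 and ejects 4. So w(3) = 4. P is now [[3, 5]].
Step i=2: Q has 2 at row 1, column 2; remove that cell from P, ejecting 5. So w(2) = 5. P is now [[3]].
Step i=1: Q has 1 at row 1, column 1; remove that cell from P, ejecting 3. So w(1) = 3. P is now [].

So w = 3 5 4 2 6 1.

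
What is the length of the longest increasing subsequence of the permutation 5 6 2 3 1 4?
3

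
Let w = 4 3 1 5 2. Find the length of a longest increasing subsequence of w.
2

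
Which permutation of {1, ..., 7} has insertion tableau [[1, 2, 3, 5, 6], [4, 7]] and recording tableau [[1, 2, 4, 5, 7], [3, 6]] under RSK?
1 4 2 3 7 5 6

Reverse the RSK construction: for i from n down to 1, find the cell of Q containing i, remove the entry at that cell from P, and reverse-bump it up through P; the value ejected from row 1 is w(i).

Step i=7: Q has 7 at row 1, column 5; remove that cell from P, ejecting 6. So w(7) = 6. P is now [[1, 2, 3, 5], [4, 7]].
Step i=6: Q has 6 at row 2, column 2; remove 7 from row 2 of P and reverse-bump: 7 enters row 1 and ejects 5. So w(6) = 5. P is now [[1, 2, 3, 7], [4]].
Step i=5: Q has 5 at row 1, column 4; remove that cell from P, ejecting 7. So w(5) = 7. P is now [[1, 2, 3], [4]].
Step i=4: Q has 4 at row 1, column 3; remove that cell from P, ejecting 3. So w(4) = 3. P is now [[1, 2], [4]].
Step i=3: Q has 3 at row 2, column 1; remove 4 from row 2 of P and reverse-bump: 4 enters row 1 and ejects 2. So w(3) = 2. P is now [[1, 4]].
Step i=2: Q has 2 at row 1, column 2; remove that cell from P, ejecting 4. So w(2) = 4. P is now [[1]].
Step i=1: Q has 1 at row 1, column 1; remove that cell from P, ejecting 1. So w(1) = 1. P is now [].

So w = 1 4 2 3 7 5 6.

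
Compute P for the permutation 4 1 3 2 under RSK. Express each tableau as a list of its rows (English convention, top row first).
P = [[1, 2], [3], [4]]

Insert 4: appended to row 1. P = [[4]].
Insert 1: 1 bumps 4 from row 1; 4 starts row 2. P = [[1], [4]].
Insert 3: appended to row 1. P = [[1, 3], [4]].
Insert 2: 2 bumps 3 from row 1; 3 bumps 4 from row 2; 4 starts row 3. P = [[1, 2], [3], [4]].

So P = [[1, 2], [3], [4]].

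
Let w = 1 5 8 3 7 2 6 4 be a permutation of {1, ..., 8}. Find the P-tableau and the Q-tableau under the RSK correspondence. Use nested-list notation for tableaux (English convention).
P = [[1, 2, 4], [3, 6], [5, 7], [8]], Q = [[1, 2, 3], [4, 5], [6, 7], [8]]

Insert each entry of the permutation into P by Schensted row insertion, recording in Q the position of each new cell.

Insert 1: appended to row 1. P = [[1]].
Insert 5: appended to row 1. P = [[1, 5]].
Insert 8: appended to row 1. P = [[1, 5, 8]].
Insert 3: 3 bumps 5 from row 1; 5 starts row 2. P = [[1, 3, 8], [5]].
Insert 7: 7 bumps 8 from row 1; 8 appends to row 2. P = [[1, 3, 7], [5, 8]].
Insert 2: 2 bumps 3 from row 1; 3 bumps 5 from row 2; 5 starts row 3. P = [[1, 2, 7], [3, 8], [5]].
Insert 6: 6 bumps 7 from row 1; 7 bumps 8 from row 2; 8 appends to row 3. P = [[1, 2, 6], [3, 7], [5, 8]].
Insert 4: 4 bumps 6 from row 1; 6 bumps 7 from row 2; 7 bumps 8 from row 3; 8 starts row 4. P = [[1, 2, 4], [3, 6], [5, 7], [8]].

So P = [[1, 2, 4], [3, 6], [5, 7], [8]], Q = [[1, 2, 3], [4, 5], [6, 7], [8]].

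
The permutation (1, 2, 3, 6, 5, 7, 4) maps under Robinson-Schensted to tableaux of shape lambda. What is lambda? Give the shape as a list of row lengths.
Row-insert each entry into an empty tableau.

After inserting 1: P = [[1]].
After inserting 2: P = [[1, 2]].
After inserting 3: P = [[1, 2, 3]].
After inserting 6: P = [[1, 2, 3, 6]].
After inserting 5: P = [[1, 2, 3, 5], [6]].
After inserting 7: P = [[1, 2, 3, 5, 7], [6]].
After inserting 4: P = [[1, 2, 3, 4, 7], [5], [6]].

The final insertion tableau P = [[1, 2, 3, 4, 7], [5], [6]] has shape [5, 1, 1].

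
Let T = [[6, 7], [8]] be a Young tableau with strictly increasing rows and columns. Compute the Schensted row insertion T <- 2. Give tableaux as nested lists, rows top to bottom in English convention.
[[2, 7], [6], [8]]

In row 1, 2 replaces 6 (the leftmost entry greater than 2); 6 is bumped to row 2. In row 2, 6 replaces 8 (the leftmost entry greater than 6); 8 is bumped to row 3. 8 starts a new row 3. The new tableau is [[2, 7], [6], [8]].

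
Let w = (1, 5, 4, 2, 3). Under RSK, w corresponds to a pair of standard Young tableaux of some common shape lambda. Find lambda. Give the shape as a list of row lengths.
Row-insert each entry into an empty tableau.

After inserting 1: P = [[1]].
After inserting 5: P = [[1, 5]].
After inserting 4: P = [[1, 4], [5]].
After inserting 2: P = [[1, 2], [4], [5]].
After inserting 3: P = [[1, 2, 3], [4], [5]].

The final insertion tableau P = [[1, 2, 3], [4], [5]] has shape [3, 1, 1].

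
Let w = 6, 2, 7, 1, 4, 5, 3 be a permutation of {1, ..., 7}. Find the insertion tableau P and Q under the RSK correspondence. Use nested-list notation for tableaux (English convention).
P = [[1, 3, 5], [2, 4], [6, 7]], Q = [[1, 3, 6], [2, 5], [4, 7]]

Insert each entry of the permutation into P by Schensted row insertion, recording in Q the position of each new cell.

After inserting 6: P = [[6]].
After inserting 2: P = [[2], [6]].
After inserting 7: P = [[2, 7], [6]].
After inserting 1: P = [[1, 7], [2], [6]].
After inserting 4: P = [[1, 4], [2, 7], [6]].
After inserting 5: P = [[1, 4, 5], [2, 7], [6]].
After inserting 3: P = [[1, 3, 5], [2, 4], [6, 7]].

So P = [[1, 3, 5], [2, 4], [6, 7]], Q = [[1, 3, 6], [2, 5], [4, 7]].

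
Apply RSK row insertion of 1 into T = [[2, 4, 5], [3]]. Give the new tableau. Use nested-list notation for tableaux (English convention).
In row 1, 1 replaces 2 (the leftmost entry greater than 1); 2 is bumped to row 2. In row 2, 2 replaces 3 (the leftmost entry greater than 2); 3 is bumped to row 3. 3 starts a new row 3. The new tableau is [[1, 4, 5], [2], [3]].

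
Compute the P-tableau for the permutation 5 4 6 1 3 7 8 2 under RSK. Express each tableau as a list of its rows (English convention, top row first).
P = [[1, 2, 7, 8], [3, 6], [4], [5]]

After inserting 5: P = [[5]].
After inserting 4: P = [[4], [5]].
After inserting 6: P = [[4, 6], [5]].
After inserting 1: P = [[1, 6], [4], [5]].
After inserting 3: P = [[1, 3], [4, 6], [5]].
After inserting 7: P = [[1, 3, 7], [4, 6], [5]].
After inserting 8: P = [[1, 3, 7, 8], [4, 6], [5]].
After inserting 2: P = [[1, 2, 7, 8], [3, 6], [4], [5]].

So P = [[1, 2, 7, 8], [3, 6], [4], [5]].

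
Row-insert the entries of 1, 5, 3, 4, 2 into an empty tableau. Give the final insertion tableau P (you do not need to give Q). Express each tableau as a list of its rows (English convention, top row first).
After inserting 1: P = [[1]].
After inserting 5: P = [[1, 5]].
After inserting 3: P = [[1, 3], [5]].
After inserting 4: P = [[1, 3, 4], [5]].
After inserting 2: P = [[1, 2, 4], [3], [5]].

So P = [[1, 2, 4], [3], [5]].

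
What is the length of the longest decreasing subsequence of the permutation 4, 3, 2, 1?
4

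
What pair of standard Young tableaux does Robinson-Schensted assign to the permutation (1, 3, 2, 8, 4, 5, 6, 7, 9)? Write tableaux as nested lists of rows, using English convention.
P = [[1, 2, 4, 5, 6, 7, 9], [3, 8]], Q = [[1, 2, 4, 6, 7, 8, 9], [3, 5]]

Insert each entry of the permutation into P by Schensted row insertion, recording in Q the position of each new cell.

Insert 1: appended to row 1. P = [[1]].
Insert 3: appended to row 1. P = [[1, 3]].
Insert 2: 2 bumps 3 from row 1; 3 starts row 2. P = [[1, 2], [3]].
Insert 8: appended to row 1. P = [[1, 2, 8], [3]].
Insert 4: 4 bumps 8 from row 1; 8 appends to row 2. P = [[1, 2, 4], [3, 8]].
Insert 5: appended to row 1. P = [[1, 2, 4, 5], [3, 8]].
Insert 6: appended to row 1. P = [[1, 2, 4, 5, 6], [3, 8]].
Insert 7: appended to row 1. P = [[1, 2, 4, 5, 6, 7], [3, 8]].
Insert 9: appended to row 1. P = [[1, 2, 4, 5, 6, 7, 9], [3, 8]].

So P = [[1, 2, 4, 5, 6, 7, 9], [3, 8]], Q = [[1, 2, 4, 6, 7, 8, 9], [3, 5]].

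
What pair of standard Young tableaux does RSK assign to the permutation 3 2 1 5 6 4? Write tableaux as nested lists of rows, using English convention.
Insert each entry of the permutation into P by Schensted row insertion, recording in Q the position of each new cell.

After inserting 3: P = [[3]].
After inserting 2: P = [[2], [3]].
After inserting 1: P = [[1], [2], [3]].
After inserting 5: P = [[1, 5], [2], [3]].
After inserting 6: P = [[1, 5, 6], [2], [3]].
After inserting 4: P = [[1, 4, 6], [2, 5], [3]].

So P = [[1, 4, 6], [2, 5], [3]], Q = [[1, 4, 5], [2, 6], [3]].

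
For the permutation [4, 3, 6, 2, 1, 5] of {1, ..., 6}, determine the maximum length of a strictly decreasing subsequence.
4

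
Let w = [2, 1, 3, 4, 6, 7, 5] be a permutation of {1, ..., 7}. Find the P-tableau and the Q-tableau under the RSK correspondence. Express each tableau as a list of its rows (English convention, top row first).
Insert each entry of the permutation into P by Schensted row insertion, recording in Q the position of each new cell.

After inserting 2: P = [[2]].
After inserting 1: P = [[1], [2]].
After inserting 3: P = [[1, 3], [2]].
After inserting 4: P = [[1, 3, 4], [2]].
After inserting 6: P = [[1, 3, 4, 6], [2]].
After inserting 7: P = [[1, 3, 4, 6, 7], [2]].
After inserting 5: P = [[1, 3, 4, 5, 7], [2, 6]].

So P = [[1, 3, 4, 5, 7], [2, 6]], Q = [[1, 3, 4, 5, 6], [2, 7]].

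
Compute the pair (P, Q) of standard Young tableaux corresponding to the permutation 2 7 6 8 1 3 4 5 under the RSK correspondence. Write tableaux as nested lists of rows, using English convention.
Insert each entry of the permutation into P by Schensted row insertion, recording in Q the position of each new cell.

Insert 2: appended to row 1. P = [[2]].
Insert 7: appended to row 1. P = [[2, 7]].
Insert 6: 6 bumps 7 from row 1; 7 starts row 2. P = [[2, 6], [7]].
Insert 8: appended to row 1. P = [[2, 6, 8], [7]].
Insert 1: 1 bumps 2 from row 1; 2 bumps 7 from row 2; 7 starts row 3. P = [[1, 6, 8], [2], [7]].
Insert 3: 3 bumps 6 from row 1; 6 appends to row 2. P = [[1, 3, 8], [2, 6], [7]].
Insert 4: 4 bumps 8 from row 1; 8 appends to row 2. P = [[1, 3, 4], [2, 6, 8], [7]].
Insert 5: appended to row 1. P = [[1, 3, 4, 5], [2, 6, 8], [7]].

So P = [[1, 3, 4, 5], [2, 6, 8], [7]], Q = [[1, 2, 4, 8], [3, 6, 7], [5]].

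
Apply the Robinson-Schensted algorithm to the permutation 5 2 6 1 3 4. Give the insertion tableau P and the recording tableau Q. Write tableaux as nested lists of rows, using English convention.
Insert each entry of the permutation into P by Schensted row insertion, recording in Q the position of each new cell.

Insert 5: appended to row 1. P = [[5]], Q = [[1]].
Insert 2: 2 bumps 5 from row 1; 5 starts row 2. P = [[2], [5]], Q = [[1], [2]].
Insert 6: appended to row 1. P = [[2, 6], [5]], Q = [[1, 3], [2]].
Insert 1: 1 bumps 2 from row 1; 2 bumps 5 from row 2; 5 starts row 3. P = [[1, 6], [2], [5]], Q = [[1, 3], [2], [4]].
Insert 3: 3 bumps 6 from row 1; 6 appends to row 2. P = [[1, 3], [2, 6], [5]], Q = [[1, 3], [2, 5], [4]].
Insert 4: appended to row 1. P = [[1, 3, 4], [2, 6], [5]], Q = [[1, 3, 6], [2, 5], [4]].

So P = [[1, 3, 4], [2, 6], [5]], Q = [[1, 3, 6], [2, 5], [4]].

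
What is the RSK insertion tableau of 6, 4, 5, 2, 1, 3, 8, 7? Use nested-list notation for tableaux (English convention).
Insert 6: appended to row 1. P = [[6]].
Insert 4: 4 bumps 6 from row 1; 6 starts row 2. P = [[4], [6]].
Insert 5: appended to row 1. P = [[4, 5], [6]].
Insert 2: 2 bumps 4 from row 1; 4 bumps 6 from row 2; 6 starts row 3. P = [[2, 5], [4], [6]].
Insert 1: 1 bumps 2 from row 1; 2 bumps 4 from row 2; 4 bumps 6 from row 3; 6 starts row 4. P = [[1, 5], [2], [4], [6]].
Insert 3: 3 bumps 5 from row 1; 5 appends to row 2. P = [[1, 3], [2, 5], [4], [6]].
Insert 8: appended to row 1. P = [[1, 3, 8], [2, 5], [4], [6]].
Insert 7: 7 bumps 8 from row 1; 8 appends to row 2. P = [[1, 3, 7], [2, 5, 8], [4], [6]].

So P = [[1, 3, 7], [2, 5, 8], [4], [6]].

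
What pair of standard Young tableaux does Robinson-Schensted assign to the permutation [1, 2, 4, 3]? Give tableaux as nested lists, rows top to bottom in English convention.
Insert each entry of the permutation into P by Schensted row insertion, recording in Q the position of each new cell.

Insert 1: appended to row 1. P = [[1]].
Insert 2: appended to row 1. P = [[1, 2]].
Insert 4: appended to row 1. P = [[1, 2, 4]].
Insert 3: 3 bumps 4 from row 1; 4 starts row 2. P = [[1, 2, 3], [4]].

So P = [[1, 2, 3], [4]], Q = [[1, 2, 3], [4]].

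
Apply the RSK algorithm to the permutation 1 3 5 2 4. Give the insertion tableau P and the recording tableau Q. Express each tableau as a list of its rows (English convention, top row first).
P = [[1, 2, 4], [3, 5]], Q = [[1, 2, 3], [4, 5]]

Insert each entry of the permutation into P by Schensted row insertion, recording in Q the position of each new cell.

After inserting 1: P = [[1]].
After inserting 3: P = [[1, 3]].
After inserting 5: P = [[1, 3, 5]].
After inserting 2: P = [[1, 2, 5], [3]].
After inserting 4: P = [[1, 2, 4], [3, 5]].

So P = [[1, 2, 4], [3, 5]], Q = [[1, 2, 3], [4, 5]].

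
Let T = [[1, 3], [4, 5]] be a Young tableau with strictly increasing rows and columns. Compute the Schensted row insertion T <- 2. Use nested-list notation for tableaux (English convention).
In row 1, 2 replaces 3 (the leftmost entry greater than 2); 3 is bumped to row 2. In row 2, 3 replaces 4 (the leftmost entry greater than 3); 4 is bumped to row 3. 4 starts a new row 3. The new tableau is [[1, 2], [3, 5], [4]].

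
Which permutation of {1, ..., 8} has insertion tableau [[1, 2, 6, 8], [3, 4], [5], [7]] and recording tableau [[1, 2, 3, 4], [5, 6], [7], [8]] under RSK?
Reverse the RSK construction: for i from n down to 1, find the cell of Q containing i, remove the entry at that cell from P, and reverse-bump it up through P; the value ejected from row 1 is w(i).

Step i=8: Q has 8 at row 4, column 1; remove 7 from row 4 of P and reverse-bump: 7 enters row 3 and ejects 5; 5 enters row 2 and ejects 4; 4 enters row 1 and ejects 2. So w(8) = 2. P is now [[1, 4, 6, 8], [3, 5], [7]].
Step i=7: Q has 7 at row 3, column 1; remove 7 from row 3 of P and reverse-bump: 7 enters row 2 and ejects 5; 5 enters row 1 and ejects 4. So w(7) = 4. P is now [[1, 5, 6, 8], [3, 7]].
Step i=6: Q has 6 at row 2, column 2; remove 7 from row 2 of P and reverse-bump: 7 enters row 1 and ejects 6. So w(6) = 6. P is now [[1, 5, 7, 8], [3]].
Step i=5: Q has 5 at row 2, column 1; remove 3 from row 2 of P and reverse-bump: 3 enters row 1 and ejects 1. So w(5) = 1. P is now [[3, 5, 7, 8]].
Step i=4: Q has 4 at row 1, column 4; remove that cell from P, ejecting 8. So w(4) = 8. P is now [[3, 5, 7]].
Step i=3: Q has 3 at row 1, column 3; remove that cell from P, ejecting 7. So w(3) = 7. P is now [[3, 5]].
Step i=2: Q has 2 at row 1, column 2; remove that cell from P, ejecting 5. So w(2) = 5. P is now [[3]].
Step i=1: Q has 1 at row 1, column 1; remove that cell from P, ejecting 3. So w(1) = 3. P is now [].

So w = 3 5 7 8 1 6 4 2.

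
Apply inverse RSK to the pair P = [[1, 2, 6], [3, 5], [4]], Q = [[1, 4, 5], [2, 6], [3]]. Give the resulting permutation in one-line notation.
Reverse the RSK construction: for i from n down to 1, find the cell of Q containing i, remove the entry at that cell from P, and reverse-bump it up through P; the value ejected from row 1 is w(i).

Step i=6: Q has 6 at row 2, column 2; remove 5 from row 2 of P and reverse-bump: 5 enters row 1 and ejects 2. So w(6) = 2. P is now [[1, 5, 6], [3], [4]].
Step i=5: Q has 5 at row 1, column 3; remove that cell from P, ejecting 6. So w(5) = 6. P is now [[1, 5], [3], [4]].
Step i=4: Q has 4 at row 1, column 2; remove that cell from P, ejecting 5. So w(4) = 5. P is now [[1], [3], [4]].
Step i=3: Q has 3 at row 3, column 1; remove 4 from row 3 of P and reverse-bump: 4 enters row 2 and ejects 3; 3 enters row 1 and ejects 1. So w(3) = 1. P is now [[3], [4]].
Step i=2: Q has 2 at row 2, column 1; remove 4 from row 2 of P and reverse-bump: 4 enters row 1 and ejects 3. So w(2) = 3. P is now [[4]].
Step i=1: Q has 1 at row 1, column 1; remove that cell from P, ejecting 4. So w(1) = 4. P is now [].

So w = 4 3 1 5 6 2.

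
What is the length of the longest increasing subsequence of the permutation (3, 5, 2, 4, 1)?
2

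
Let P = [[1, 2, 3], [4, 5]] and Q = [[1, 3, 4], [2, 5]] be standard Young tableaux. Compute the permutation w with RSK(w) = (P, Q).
Reverse the RSK construction: for i from n down to 1, find the cell of Q containing i, remove the entry at that cell from P, and reverse-bump it up through P; the value ejected from row 1 is w(i).

Step i=5: Q has 5 at row 2, column 2; remove 5 from row 2 of P and reverse-bump: 5 enters row 1 and ejects 3. So w(5) = 3. P is now [[1, 2, 5], [4]].
Step i=4: Q has 4 at row 1, column 3; remove that cell from P, ejecting 5. So w(4) = 5. P is now [[1, 2], [4]].
Step i=3: Q has 3 at row 1, column 2; remove that cell from P, ejecting 2. So w(3) = 2. P is now [[1], [4]].
Step i=2: Q has 2 at row 2, column 1; remove 4 from row 2 of P and reverse-bump: 4 enters row 1 and ejects 1. So w(2) = 1. P is now [[4]].
Step i=1: Q has 1 at row 1, column 1; remove that cell from P, ejecting 4. So w(1) = 4. P is now [].

So w = 4 1 2 5 3.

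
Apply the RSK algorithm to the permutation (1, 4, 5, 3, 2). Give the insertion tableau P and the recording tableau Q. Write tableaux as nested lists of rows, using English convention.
P = [[1, 2, 5], [3], [4]], Q = [[1, 2, 3], [4], [5]]

Insert each entry of the permutation into P by Schensted row insertion, recording in Q the position of each new cell.

Insert 1: appended to row 1. P = [[1]], Q = [[1]].
Insert 4: appended to row 1. P = [[1, 4]], Q = [[1, 2]].
Insert 5: appended to row 1. P = [[1, 4, 5]], Q = [[1, 2, 3]].
Insert 3: 3 bumps 4 from row 1; 4 starts row 2. P = [[1, 3, 5], [4]], Q = [[1, 2, 3], [4]].
Insert 2: 2 bumps 3 from row 1; 3 bumps 4 from row 2; 4 starts row 3. P = [[1, 2, 5], [3], [4]], Q = [[1, 2, 3], [4], [5]].

So P = [[1, 2, 5], [3], [4]], Q = [[1, 2, 3], [4], [5]].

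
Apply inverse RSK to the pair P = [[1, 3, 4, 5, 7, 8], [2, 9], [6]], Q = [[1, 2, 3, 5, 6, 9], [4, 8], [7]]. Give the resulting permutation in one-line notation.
2 3 6 4 5 9 1 7 8

Reverse RSK: for i = n, n-1, ..., 1, locate i in Q, remove the corresponding corner cell from P, and reverse-bump its entry up through P; the value ejected from row 1 is w(i).

So w = 2 3 6 4 5 9 1 7 8.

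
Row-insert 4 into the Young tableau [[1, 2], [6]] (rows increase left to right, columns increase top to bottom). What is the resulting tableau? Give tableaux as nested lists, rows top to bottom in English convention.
4 is larger than every entry of row 1, so it is appended to row 1. The new tableau is [[1, 2, 4], [6]].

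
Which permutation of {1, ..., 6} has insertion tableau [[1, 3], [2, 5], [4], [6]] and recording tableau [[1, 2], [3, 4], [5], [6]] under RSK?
4 6 2 5 3 1

Reverse RSK: for i = n, n-1, ..., 1, locate i in Q, remove the corresponding corner cell from P, and reverse-bump its entry up through P; the value ejected from row 1 is w(i).

So w = 4 6 2 5 3 1.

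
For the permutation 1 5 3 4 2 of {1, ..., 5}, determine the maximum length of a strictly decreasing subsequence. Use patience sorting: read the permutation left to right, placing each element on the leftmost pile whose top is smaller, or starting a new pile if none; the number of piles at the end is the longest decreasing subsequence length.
3

1: new pile. tops = [1]
5: onto pile 1 (replacing 1). tops = [5]
3: new pile. tops = [5, 3]
4: onto pile 2 (replacing 3). tops = [5, 4]
2: new pile. tops = [5, 4, 2]

3 piles, so the longest decreasing subsequence has length 3.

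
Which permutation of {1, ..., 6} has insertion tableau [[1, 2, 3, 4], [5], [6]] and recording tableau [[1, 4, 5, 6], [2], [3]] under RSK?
6 5 1 2 3 4

Reverse the RSK construction: for i from n down to 1, find the cell of Q containing i, remove the entry at that cell from P, and reverse-bump it up through P; the value ejected from row 1 is w(i).

Step i=6: Q has 6 at row 1, column 4; remove that cell from P, ejecting 4. So w(6) = 4. P is now [[1, 2, 3], [5], [6]].
Step i=5: Q has 5 at row 1, column 3; remove that cell from P, ejecting 3. So w(5) = 3. P is now [[1, 2], [5], [6]].
Step i=4: Q has 4 at row 1, column 2; remove that cell from P, ejecting 2. So w(4) = 2. P is now [[1], [5], [6]].
Step i=3: Q has 3 at row 3, column 1; remove 6 from row 3 of P and reverse-bump: 6 enters row 2 and ejects 5; 5 enters row 1 and ejects 1. So w(3) = 1. P is now [[5], [6]].
Step i=2: Q has 2 at row 2, column 1; remove 6 from row 2 of P and reverse-bump: 6 enters row 1 and ejects 5. So w(2) = 5. P is now [[6]].
Step i=1: Q has 1 at row 1, column 1; remove that cell from P, ejecting 6. So w(1) = 6. P is now [].

So w = 6 5 1 2 3 4.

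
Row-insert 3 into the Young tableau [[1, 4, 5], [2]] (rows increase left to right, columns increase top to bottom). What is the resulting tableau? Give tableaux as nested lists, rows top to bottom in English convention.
In row 1, 3 replaces 4 (the leftmost entry greater than 3); 4 is bumped to row 2. 4 is appended to row 2. The new tableau is [[1, 3, 5], [2, 4]].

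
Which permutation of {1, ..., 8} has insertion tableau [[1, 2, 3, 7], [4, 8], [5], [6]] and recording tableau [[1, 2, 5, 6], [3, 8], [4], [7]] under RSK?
Reverse the RSK construction: for i from n down to 1, find the cell of Q containing i, remove the entry at that cell from P, and reverse-bump it up through P; the value ejected from row 1 is w(i).

Step i=8: Q has 8 at row 2, column 2; remove 8 from row 2 of P and reverse-bump: 8 enters row 1 and ejects 7. So w(8) = 7. P is now [[1, 2, 3, 8], [4], [5], [6]].
Step i=7: Q has 7 at row 4, column 1; remove 6 from row 4 of P and reverse-bump: 6 enters row 3 and ejects 5; 5 enters row 2 and ejects 4; 4 enters row 1 and ejects 3. So w(7) = 3. P is now [[1, 2, 4, 8], [5], [6]].
Step i=6: Q has 6 at row 1, column 4; remove that cell from P, ejecting 8. So w(6) = 8. P is now [[1, 2, 4], [5], [6]].
Step i=5: Q has 5 at row 1, column 3; remove that cell from P, ejecting 4. So w(5) = 4. P is now [[1, 2], [5], [6]].
Step i=4: Q has 4 at row 3, column 1; remove 6 from row 3 of P and reverse-bump: 6 enters row 2 and ejects 5; 5 enters row 1 and ejects 2. So w(4) = 2. P is now [[1, 5], [6]].
Step i=3: Q has 3 at row 2, column 1; remove 6 from row 2 of P and reverse-bump: 6 enters row 1 and ejects 5. So w(3) = 5. P is now [[1, 6]].
Step i=2: Q has 2 at row 1, column 2; remove that cell from P, ejecting 6. So w(2) = 6. P is now [[1]].
Step i=1: Q has 1 at row 1, column 1; remove that cell from P, ejecting 1. So w(1) = 1. P is now [].

So w = 1 6 5 2 4 8 3 7.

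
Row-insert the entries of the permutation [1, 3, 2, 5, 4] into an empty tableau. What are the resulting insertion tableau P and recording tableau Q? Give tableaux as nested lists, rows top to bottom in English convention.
Insert each entry of the permutation into P by Schensted row insertion, recording in Q the position of each new cell.

Insert 1: appended to row 1. P = [[1]].
Insert 3: appended to row 1. P = [[1, 3]].
Insert 2: 2 bumps 3 from row 1; 3 starts row 2. P = [[1, 2], [3]].
Insert 5: appended to row 1. P = [[1, 2, 5], [3]].
Insert 4: 4 bumps 5 from row 1; 5 appends to row 2. P = [[1, 2, 4], [3, 5]].

So P = [[1, 2, 4], [3, 5]], Q = [[1, 2, 4], [3, 5]].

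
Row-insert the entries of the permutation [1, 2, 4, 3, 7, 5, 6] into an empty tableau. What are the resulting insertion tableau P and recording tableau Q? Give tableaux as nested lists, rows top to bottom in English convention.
Insert each entry of the permutation into P by Schensted row insertion, recording in Q the position of each new cell.

Insert 1: appended to row 1. P = [[1]].
Insert 2: appended to row 1. P = [[1, 2]].
Insert 4: appended to row 1. P = [[1, 2, 4]].
Insert 3: 3 bumps 4 from row 1; 4 starts row 2. P = [[1, 2, 3], [4]].
Insert 7: appended to row 1. P = [[1, 2, 3, 7], [4]].
Insert 5: 5 bumps 7 from row 1; 7 appends to row 2. P = [[1, 2, 3, 5], [4, 7]].
Insert 6: appended to row 1. P = [[1, 2, 3, 5, 6], [4, 7]].

So P = [[1, 2, 3, 5, 6], [4, 7]], Q = [[1, 2, 3, 5, 7], [4, 6]].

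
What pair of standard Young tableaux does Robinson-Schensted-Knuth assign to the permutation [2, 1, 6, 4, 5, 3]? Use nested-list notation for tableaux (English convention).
P = [[1, 3, 5], [2, 4], [6]], Q = [[1, 3, 5], [2, 4], [6]]

Insert each entry of the permutation into P by Schensted row insertion, recording in Q the position of each new cell.

After inserting 2: P = [[2]].
After inserting 1: P = [[1], [2]].
After inserting 6: P = [[1, 6], [2]].
After inserting 4: P = [[1, 4], [2, 6]].
After inserting 5: P = [[1, 4, 5], [2, 6]].
After inserting 3: P = [[1, 3, 5], [2, 4], [6]].

So P = [[1, 3, 5], [2, 4], [6]], Q = [[1, 3, 5], [2, 4], [6]].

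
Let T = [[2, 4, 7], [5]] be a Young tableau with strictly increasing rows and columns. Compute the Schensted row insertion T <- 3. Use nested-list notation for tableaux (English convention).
In row 1, 3 replaces 4 (the leftmost entry greater than 3); 4 is bumped to row 2. In row 2, 4 replaces 5 (the leftmost entry greater than 4); 5 is bumped to row 3. 5 starts a new row 3. The new tableau is [[2, 3, 7], [4], [5]].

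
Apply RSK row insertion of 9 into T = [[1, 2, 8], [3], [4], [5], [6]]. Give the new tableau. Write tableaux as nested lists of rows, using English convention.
9 is larger than every entry of row 1, so it is appended to row 1. The new tableau is [[1, 2, 8, 9], [3], [4], [5], [6]].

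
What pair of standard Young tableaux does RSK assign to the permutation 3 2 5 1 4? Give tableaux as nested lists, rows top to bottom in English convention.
Insert each entry of the permutation into P by Schensted row insertion, recording in Q the position of each new cell.

Insert 3: appended to row 1. P = [[3]].
Insert 2: 2 bumps 3 from row 1; 3 starts row 2. P = [[2], [3]].
Insert 5: appended to row 1. P = [[2, 5], [3]].
Insert 1: 1 bumps 2 from row 1; 2 bumps 3 from row 2; 3 starts row 3. P = [[1, 5], [2], [3]].
Insert 4: 4 bumps 5 from row 1; 5 appends to row 2. P = [[1, 4], [2, 5], [3]].

So P = [[1, 4], [2, 5], [3]], Q = [[1, 3], [2, 5], [4]].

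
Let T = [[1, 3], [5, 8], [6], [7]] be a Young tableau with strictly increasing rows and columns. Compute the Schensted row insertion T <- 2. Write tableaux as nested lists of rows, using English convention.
In row 1, 2 replaces 3 (the leftmost entry greater than 2); 3 is bumped to row 2. In row 2, 3 replaces 5 (the leftmost entry greater than 3); 5 is bumped to row 3. In row 3, 5 replaces 6 (the leftmost entry greater than 5); 6 is bumped to row 4. In row 4, 6 replaces 7 (the leftmost entry greater than 6); 7 is bumped to row 5. 7 starts a new row 5. The new tableau is [[1, 2], [3, 8], [5], [6], [7]].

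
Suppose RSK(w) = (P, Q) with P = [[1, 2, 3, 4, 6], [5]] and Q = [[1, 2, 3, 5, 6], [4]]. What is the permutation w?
Reverse the RSK construction: for i from n down to 1, find the cell of Q containing i, remove the entry at that cell from P, and reverse-bump it up through P; the value ejected from row 1 is w(i).

Step i=6: Q has 6 at row 1, column 5; remove that cell from P, ejecting 6. So w(6) = 6. P is now [[1, 2, 3, 4], [5]].
Step i=5: Q has 5 at row 1, column 4; remove that cell from P, ejecting 4. So w(5) = 4. P is now [[1, 2, 3], [5]].
Step i=4: Q has 4 at row 2, column 1; remove 5 from row 2 of P and reverse-bump: 5 enters row 1 and ejects 3. So w(4) = 3. P is now [[1, 2, 5]].
Step i=3: Q has 3 at row 1, column 3; remove that cell from P, ejecting 5. So w(3) = 5. P is now [[1, 2]].
Step i=2: Q has 2 at row 1, column 2; remove that cell from P, ejecting 2. So w(2) = 2. P is now [[1]].
Step i=1: Q has 1 at row 1, column 1; remove that cell from P, ejecting 1. So w(1) = 1. P is now [].

So w = 1 2 5 3 4 6.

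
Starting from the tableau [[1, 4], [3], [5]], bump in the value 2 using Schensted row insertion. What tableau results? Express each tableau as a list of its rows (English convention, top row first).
[[1, 2], [3, 4], [5]]

In row 1, 2 replaces 4 (the leftmost entry greater than 2); 4 is bumped to row 2. 4 is appended to row 2. The new tableau is [[1, 2], [3, 4], [5]].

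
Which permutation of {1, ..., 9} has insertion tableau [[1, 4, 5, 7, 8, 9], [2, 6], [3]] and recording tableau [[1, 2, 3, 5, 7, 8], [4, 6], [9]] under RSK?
Reverse RSK: for i = n, n-1, ..., 1, locate i in Q, remove the corresponding corner cell from P, and reverse-bump its entry up through P; the value ejected from row 1 is w(i).

So w = 3 4 6 2 7 5 8 9 1.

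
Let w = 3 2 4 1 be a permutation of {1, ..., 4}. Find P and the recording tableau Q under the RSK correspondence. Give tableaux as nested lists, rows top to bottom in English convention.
P = [[1, 4], [2], [3]], Q = [[1, 3], [2], [4]]

Insert each entry of the permutation into P by Schensted row insertion, recording in Q the position of each new cell.

After inserting 3: P = [[3]].
After inserting 2: P = [[2], [3]].
After inserting 4: P = [[2, 4], [3]].
After inserting 1: P = [[1, 4], [2], [3]].

So P = [[1, 4], [2], [3]], Q = [[1, 3], [2], [4]].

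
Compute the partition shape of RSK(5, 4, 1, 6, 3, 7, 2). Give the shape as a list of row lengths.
RSK row insertion gives P = [[1, 2, 7], [3, 6], [4], [5]], which has shape [3, 2, 1, 1].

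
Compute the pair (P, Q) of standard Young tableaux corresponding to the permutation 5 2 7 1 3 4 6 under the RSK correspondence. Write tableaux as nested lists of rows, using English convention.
P = [[1, 3, 4, 6], [2, 7], [5]], Q = [[1, 3, 6, 7], [2, 5], [4]]

Insert each entry of the permutation into P by Schensted row insertion, recording in Q the position of each new cell.

Insert 5: appended to row 1. P = [[5]], Q = [[1]].
Insert 2: 2 bumps 5 from row 1; 5 starts row 2. P = [[2], [5]], Q = [[1], [2]].
Insert 7: appended to row 1. P = [[2, 7], [5]], Q = [[1, 3], [2]].
Insert 1: 1 bumps 2 from row 1; 2 bumps 5 from row 2; 5 starts row 3. P = [[1, 7], [2], [5]], Q = [[1, 3], [2], [4]].
Insert 3: 3 bumps 7 from row 1; 7 appends to row 2. P = [[1, 3], [2, 7], [5]], Q = [[1, 3], [2, 5], [4]].
Insert 4: appended to row 1. P = [[1, 3, 4], [2, 7], [5]], Q = [[1, 3, 6], [2, 5], [4]].
Insert 6: appended to row 1. P = [[1, 3, 4, 6], [2, 7], [5]], Q = [[1, 3, 6, 7], [2, 5], [4]].

So P = [[1, 3, 4, 6], [2, 7], [5]], Q = [[1, 3, 6, 7], [2, 5], [4]].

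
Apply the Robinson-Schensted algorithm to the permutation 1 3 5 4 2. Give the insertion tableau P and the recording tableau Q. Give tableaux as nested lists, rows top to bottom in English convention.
Insert each entry of the permutation into P by Schensted row insertion, recording in Q the position of each new cell.

Insert 1: appended to row 1. P = [[1]], Q = [[1]].
Insert 3: appended to row 1. P = [[1, 3]], Q = [[1, 2]].
Insert 5: appended to row 1. P = [[1, 3, 5]], Q = [[1, 2, 3]].
Insert 4: 4 bumps 5 from row 1; 5 starts row 2. P = [[1, 3, 4], [5]], Q = [[1, 2, 3], [4]].
Insert 2: 2 bumps 3 from row 1; 3 bumps 5 from row 2; 5 starts row 3. P = [[1, 2, 4], [3], [5]], Q = [[1, 2, 3], [4], [5]].

So P = [[1, 2, 4], [3], [5]], Q = [[1, 2, 3], [4], [5]].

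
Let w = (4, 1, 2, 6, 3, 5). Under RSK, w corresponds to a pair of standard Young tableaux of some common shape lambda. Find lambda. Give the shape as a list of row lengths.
[4, 2]

Row-insert each entry into an empty tableau.

After inserting 4: P = [[4]].
After inserting 1: P = [[1], [4]].
After inserting 2: P = [[1, 2], [4]].
After inserting 6: P = [[1, 2, 6], [4]].
After inserting 3: P = [[1, 2, 3], [4, 6]].
After inserting 5: P = [[1, 2, 3, 5], [4, 6]].

The final insertion tableau P = [[1, 2, 3, 5], [4, 6]] has shape [4, 2].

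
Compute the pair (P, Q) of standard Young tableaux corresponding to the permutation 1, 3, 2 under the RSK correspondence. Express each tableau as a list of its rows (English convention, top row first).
P = [[1, 2], [3]], Q = [[1, 2], [3]]

Insert each entry of the permutation into P by Schensted row insertion, recording in Q the position of each new cell.

Insert 1: appended to row 1. P = [[1]].
Insert 3: appended to row 1. P = [[1, 3]].
Insert 2: 2 bumps 3 from row 1; 3 starts row 2. P = [[1, 2], [3]].

So P = [[1, 2], [3]], Q = [[1, 2], [3]].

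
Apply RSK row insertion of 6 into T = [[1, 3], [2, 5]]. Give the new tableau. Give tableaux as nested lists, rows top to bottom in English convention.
6 is larger than every entry of row 1, so it is appended to row 1. The new tableau is [[1, 3, 6], [2, 5]].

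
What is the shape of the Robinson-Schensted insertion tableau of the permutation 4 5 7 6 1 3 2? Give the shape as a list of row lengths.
[3, 2, 1, 1]

RSK row insertion gives P = [[1, 2, 6], [3, 5], [4], [7]], which has shape [3, 2, 1, 1].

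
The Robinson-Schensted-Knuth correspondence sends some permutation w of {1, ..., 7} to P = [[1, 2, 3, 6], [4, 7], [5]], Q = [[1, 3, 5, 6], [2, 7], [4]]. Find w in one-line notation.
Reverse the RSK construction: for i from n down to 1, find the cell of Q containing i, remove the entry at that cell from P, and reverse-bump it up through P; the value ejected from row 1 is w(i).

Step i=7: Q has 7 at row 2, column 2; remove 7 from row 2 of P and reverse-bump: 7 enters row 1 and ejects 6. So w(7) = 6. P is now [[1, 2, 3, 7], [4], [5]].
Step i=6: Q has 6 at row 1, column 4; remove that cell from P, ejecting 7. So w(6) = 7. P is now [[1, 2, 3], [4], [5]].
Step i=5: Q has 5 at row 1, column 3; remove that cell from P, ejecting 3. So w(5) = 3. P is now [[1, 2], [4], [5]].
Step i=4: Q has 4 at row 3, column 1; remove 5 from row 3 of P and reverse-bump: 5 enters row 2 and ejects 4; 4 enters row 1 and ejects 2. So w(4) = 2. P is now [[1, 4], [5]].
Step i=3: Q has 3 at row 1, column 2; remove that cell from P, ejecting 4. So w(3) = 4. P is now [[1], [5]].
Step i=2: Q has 2 at row 2, column 1; remove 5 from row 2 of P and reverse-bump: 5 enters row 1 and ejects 1. So w(2) = 1. P is now [[5]].
Step i=1: Q has 1 at row 1, column 1; remove that cell from P, ejecting 5. So w(1) = 5. P is now [].

So w = 5 1 4 2 3 7 6.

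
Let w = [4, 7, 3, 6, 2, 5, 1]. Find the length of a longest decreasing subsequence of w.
4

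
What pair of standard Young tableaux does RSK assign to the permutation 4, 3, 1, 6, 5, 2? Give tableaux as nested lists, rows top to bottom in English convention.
Insert each entry of the permutation into P by Schensted row insertion, recording in Q the position of each new cell.

Insert 4: appended to row 1. P = [[4]].
Insert 3: 3 bumps 4 from row 1; 4 starts row 2. P = [[3], [4]].
Insert 1: 1 bumps 3 from row 1; 3 bumps 4 from row 2; 4 starts row 3. P = [[1], [3], [4]].
Insert 6: appended to row 1. P = [[1, 6], [3], [4]].
Insert 5: 5 bumps 6 from row 1; 6 appends to row 2. P = [[1, 5], [3, 6], [4]].
Insert 2: 2 bumps 5 from row 1; 5 bumps 6 from row 2; 6 appends to row 3. P = [[1, 2], [3, 5], [4, 6]].

So P = [[1, 2], [3, 5], [4, 6]], Q = [[1, 4], [2, 5], [3, 6]].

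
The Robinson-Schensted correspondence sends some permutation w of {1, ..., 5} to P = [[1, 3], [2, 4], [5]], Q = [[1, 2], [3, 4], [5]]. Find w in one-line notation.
2 5 1 4 3

Reverse the RSK construction: for i from n down to 1, find the cell of Q containing i, remove the entry at that cell from P, and reverse-bump it up through P; the value ejected from row 1 is w(i).

Step i=5: Q has 5 at row 3, column 1; remove 5 from row 3 of P and reverse-bump: 5 enters row 2 and ejects 4; 4 enters row 1 and ejects 3. So w(5) = 3. P is now [[1, 4], [2, 5]].
Step i=4: Q has 4 at row 2, column 2; remove 5 from row 2 of P and reverse-bump: 5 enters row 1 and ejects 4. So w(4) = 4. P is now [[1, 5], [2]].
Step i=3: Q has 3 at row 2, column 1; remove 2 from row 2 of P and reverse-bump: 2 enters row 1 and ejects 1. So w(3) = 1. P is now [[2, 5]].
Step i=2: Q has 2 at row 1, column 2; remove that cell from P, ejecting 5. So w(2) = 5. P is now [[2]].
Step i=1: Q has 1 at row 1, column 1; remove that cell from P, ejecting 2. So w(1) = 2. P is now [].

So w = 2 5 1 4 3.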